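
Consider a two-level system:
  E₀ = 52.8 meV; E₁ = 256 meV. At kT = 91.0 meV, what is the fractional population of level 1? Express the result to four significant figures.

Eᵢ/kT = 0.580220, 2.81319.
Z = Σ e^(−Eᵢ/kT) = e^(−0.580220) + e^(−2.81319) = 0.559775 + 0.0600132 = 0.619788.
P₁ = e^(−E₁/kT) / Z = 0.0600132/0.619788 = 0.09683.

0.09683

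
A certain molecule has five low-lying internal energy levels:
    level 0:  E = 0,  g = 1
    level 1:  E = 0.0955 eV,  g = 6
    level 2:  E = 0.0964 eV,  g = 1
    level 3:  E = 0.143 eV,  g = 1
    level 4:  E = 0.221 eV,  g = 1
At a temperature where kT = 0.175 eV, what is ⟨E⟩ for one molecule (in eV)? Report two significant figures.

Eᵢ/kT = 0, 0.5457, 0.5509, 0.8171, 1.263.
Z = Σ gᵢe^(−Eᵢ/kT) = 1·e^(−0) + 6·e^(−0.5457) + 1·e^(−0.5509) + 1·e^(−0.8171) + 1·e^(−1.263) = 1.000 + 3.477 + 0.5764 + 0.4417 + 0.2828 = 5.778.
⟨E⟩ = Σ Eᵢ gᵢe^(−Eᵢ/kT) / Z = (0·1.000 + 0.0955·3.477 + 0.0964·0.5764 + 0.143·0.4417 + 0.221·0.2828) / 5.778 = 0.089 eV.

0.089 eV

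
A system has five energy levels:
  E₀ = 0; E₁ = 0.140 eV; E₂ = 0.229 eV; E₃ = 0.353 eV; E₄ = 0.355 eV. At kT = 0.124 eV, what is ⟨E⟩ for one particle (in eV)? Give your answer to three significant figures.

0.0765 eV

Eᵢ/kT = 0, 1.1290, 1.8468, 2.8468, 2.8629.
Z = Σ e^(−Eᵢ/kT) = e^(−0) + e^(−1.1290) + e^(−1.8468) + e^(−2.8468) + e^(−2.8629) = 1.0000 + 0.32336 + 0.15774 + 0.058030 + 0.057103 = 1.5962.
⟨E⟩ = Σ Eᵢ e^(−Eᵢ/kT) / Z = (0·1.0000 + 0.140·0.32336 + 0.229·0.15774 + 0.353·0.058030 + 0.355·0.057103) / 1.5962 = 0.0765 eV.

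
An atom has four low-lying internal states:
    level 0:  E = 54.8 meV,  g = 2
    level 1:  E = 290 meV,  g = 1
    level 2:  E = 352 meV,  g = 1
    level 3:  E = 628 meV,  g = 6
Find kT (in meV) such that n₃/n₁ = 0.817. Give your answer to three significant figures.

170 meV

n₃/n₁ = (g₃/g₁) exp[−(E₃−E₁)/kT] = 0.817.
⇒ (E₃−E₁)/kT = ln((6/1)/0.817) = ln(7.3439) = 1.9939.
kT = 338 meV / 1.9939 = 170 meV.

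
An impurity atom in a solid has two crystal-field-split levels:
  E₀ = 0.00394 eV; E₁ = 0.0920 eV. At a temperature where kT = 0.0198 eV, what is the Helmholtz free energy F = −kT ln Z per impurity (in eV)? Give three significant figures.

0.00371 eV

Eᵢ/kT = 0.19899, 4.6465.
Z = Σ e^(−Eᵢ/kT) = e^(−0.19899) + e^(−4.6465) = 0.81956 + 0.0095951 = 0.82916.
F = −kT ln Z = −0.0198 × ln(0.82916) = −0.0198 × -0.18734 = 0.00371 eV.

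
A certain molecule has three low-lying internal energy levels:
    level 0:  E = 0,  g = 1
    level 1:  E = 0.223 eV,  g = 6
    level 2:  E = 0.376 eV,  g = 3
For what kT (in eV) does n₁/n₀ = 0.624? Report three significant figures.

0.0985 eV

n₁/n₀ = (g₁/g₀) exp[−(E₁−E₀)/kT] = 0.624.
⇒ (E₁−E₀)/kT = ln((6/1)/0.624) = ln(9.6154) = 2.2634.
kT = 0.223 eV / 2.2634 = 0.0985 eV.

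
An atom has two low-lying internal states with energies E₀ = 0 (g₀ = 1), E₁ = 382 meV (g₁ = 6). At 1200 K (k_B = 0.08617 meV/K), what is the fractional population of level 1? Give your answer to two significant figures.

0.13

k_BT = 0.08617 × 1200 K = 103.4 meV.
Eᵢ/kT = 0, 3.694.
Z = Σ gᵢe^(−Eᵢ/kT) = 1·e^(−0) + 6·e^(−3.694) = 1.000 + 0.1492 = 1.149.
P₁ = g₁ e^(−E₁/kT) / Z = 0.1492/1.149 = 0.13.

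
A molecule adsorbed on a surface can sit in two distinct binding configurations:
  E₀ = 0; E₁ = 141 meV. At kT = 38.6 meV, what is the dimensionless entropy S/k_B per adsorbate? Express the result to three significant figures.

0.118

Eᵢ/kT = 0, 3.6528.
Z = Σ e^(−Eᵢ/kT) = e^(−0) + e^(−3.6528) = 1.0000 + 0.025918 = 1.0259.
⟨E⟩ = Σ EᵢPᵢ = 3.5622 meV.
S/k_B = ln Z + ⟨E⟩/kT = ln(1.0259) + 3.5622/38.6 = 0.025570 + 0.092285 = 0.118.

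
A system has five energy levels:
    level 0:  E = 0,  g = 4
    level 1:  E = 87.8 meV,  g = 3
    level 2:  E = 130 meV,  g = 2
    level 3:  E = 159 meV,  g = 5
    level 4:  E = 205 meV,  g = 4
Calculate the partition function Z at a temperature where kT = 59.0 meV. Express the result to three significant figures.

Z = 5.36

Eᵢ/kT = 0, 1.4881, 2.2034, 2.6949, 3.4746.
Z = Σ gᵢe^(−Eᵢ/kT) = 4·e^(−0) + 3·e^(−1.4881) + 2·e^(−2.2034) + 5·e^(−2.6949) + 4·e^(−3.4746) = 4.0000 + 0.67740 + 0.22085 + 0.33775 + 0.12390 = 5.3599.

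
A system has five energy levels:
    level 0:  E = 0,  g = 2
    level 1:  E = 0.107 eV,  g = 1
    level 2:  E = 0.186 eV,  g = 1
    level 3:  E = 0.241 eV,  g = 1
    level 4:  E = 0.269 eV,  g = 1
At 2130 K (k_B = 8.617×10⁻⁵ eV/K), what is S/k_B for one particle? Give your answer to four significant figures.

k_BT = 8.617×10⁻⁵ × 2130 K = 0.183542 eV.
Eᵢ/kT = 0, 0.582973, 1.01339, 1.31305, 1.46560.
Z = Σ gᵢe^(−Eᵢ/kT) = 2·e^(−0) + 1·e^(−0.582973) + 1·e^(−1.01339) + 1·e^(−1.31305) + 1·e^(−1.46560) = 2.00000 + 0.558236 + 0.362986 + 0.268998 + 0.230939 = 3.42116.
⟨E⟩ = Σ EᵢPᵢ = 0.0743016 eV.
S/k_B = ln Z + ⟨E⟩/kT = ln(3.42116) + 0.0743016/0.183542 = 1.22998 + 0.404821 = 1.635.

1.635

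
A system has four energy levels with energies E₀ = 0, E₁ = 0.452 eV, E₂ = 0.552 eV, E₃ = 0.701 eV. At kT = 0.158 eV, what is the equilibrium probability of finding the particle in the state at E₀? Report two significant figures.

0.91

Eᵢ/kT = 0, 2.861, 3.494, 4.437.
Z = Σ e^(−Eᵢ/kT) = e^(−0) + e^(−2.861) + e^(−3.494) + e^(−4.437) = 1.000 + 0.05721 + 0.03038 + 0.01183 = 1.099.
P₀ = e^(−E₀/kT) / Z = 1.000/1.099 = 0.91.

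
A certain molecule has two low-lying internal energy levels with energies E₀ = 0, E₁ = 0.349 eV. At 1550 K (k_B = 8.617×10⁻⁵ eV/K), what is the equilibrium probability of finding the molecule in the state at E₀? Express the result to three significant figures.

0.932

k_BT = 8.617×10⁻⁵ × 1550 K = 0.13356 eV.
Eᵢ/kT = 0, 2.6131.
Z = Σ e^(−Eᵢ/kT) = e^(−0) + e^(−2.6131) = 1.0000 + 0.073307 = 1.0733.
P₀ = e^(−E₀/kT) / Z = 1.0000/1.0733 = 0.932.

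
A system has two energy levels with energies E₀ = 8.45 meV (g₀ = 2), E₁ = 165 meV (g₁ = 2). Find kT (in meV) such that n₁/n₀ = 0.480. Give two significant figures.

210 meV

n₁/n₀ = (g₁/g₀) exp[−(E₁−E₀)/kT] = 0.480.
⇒ (E₁−E₀)/kT = ln((2/2)/0.480) = ln(2.083) = 0.7338.
kT = 156.55 meV / 0.7338 = 210 meV.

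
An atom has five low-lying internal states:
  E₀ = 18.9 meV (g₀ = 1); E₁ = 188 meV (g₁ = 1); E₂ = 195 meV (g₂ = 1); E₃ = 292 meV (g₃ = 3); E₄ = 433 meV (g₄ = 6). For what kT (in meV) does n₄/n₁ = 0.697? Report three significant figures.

n₄/n₁ = (g₄/g₁) exp[−(E₄−E₁)/kT] = 0.697.
⇒ (E₄−E₁)/kT = ln((6/1)/0.697) = ln(8.6083) = 2.1527.
kT = 245 meV / 2.1527 = 114 meV.

114 meV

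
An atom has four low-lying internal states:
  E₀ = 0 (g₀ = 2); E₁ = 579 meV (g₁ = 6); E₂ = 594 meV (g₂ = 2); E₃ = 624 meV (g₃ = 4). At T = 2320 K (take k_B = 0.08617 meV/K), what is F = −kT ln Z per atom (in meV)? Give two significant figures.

-190 meV

k_BT = 0.08617 × 2320 K = 199.9 meV.
Eᵢ/kT = 0, 2.896, 2.971, 3.122.
Z = Σ gᵢe^(−Eᵢ/kT) = 2·e^(−0) + 6·e^(−2.896) + 2·e^(−2.971) + 4·e^(−3.122) = 2.000 + 0.3315 + 0.1025 + 0.1763 = 2.610.
F = −kT ln Z = −199.9 × ln(2.610) = −199.9 × 0.9594 = -190 meV.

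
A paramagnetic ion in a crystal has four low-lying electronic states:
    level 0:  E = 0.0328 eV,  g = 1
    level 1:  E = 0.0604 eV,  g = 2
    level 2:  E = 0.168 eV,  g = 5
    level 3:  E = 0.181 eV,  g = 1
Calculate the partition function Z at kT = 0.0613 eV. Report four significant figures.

Eᵢ/kT = 0.535073, 0.985318, 2.74062, 2.95269.
Z = Σ gᵢe^(−Eᵢ/kT) = 1·e^(−0.535073) + 2·e^(−0.985318) + 5·e^(−2.74062) + 1·e^(−2.95269) = 0.585627 + 0.746641 + 0.322652 + 0.0521991 = 1.70712.

Z = 1.707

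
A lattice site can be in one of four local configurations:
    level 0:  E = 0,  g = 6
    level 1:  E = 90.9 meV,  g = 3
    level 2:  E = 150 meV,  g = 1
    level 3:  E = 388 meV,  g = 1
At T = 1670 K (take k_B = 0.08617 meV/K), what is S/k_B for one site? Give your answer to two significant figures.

2.3

k_BT = 0.08617 × 1670 K = 143.9 meV.
Eᵢ/kT = 0, 0.6317, 1.042, 2.696.
Z = Σ gᵢe^(−Eᵢ/kT) = 6·e^(−0) + 3·e^(−0.6317) + 1·e^(−1.042) + 1·e^(−2.696) = 6.000 + 1.595 + 0.3527 + 0.06747 = 8.015.
⟨E⟩ = Σ EᵢPᵢ = 27.96 meV.
S/k_B = ln Z + ⟨E⟩/kT = ln(8.015) + 27.96/143.9 = 2.081 + 0.1943 = 2.3.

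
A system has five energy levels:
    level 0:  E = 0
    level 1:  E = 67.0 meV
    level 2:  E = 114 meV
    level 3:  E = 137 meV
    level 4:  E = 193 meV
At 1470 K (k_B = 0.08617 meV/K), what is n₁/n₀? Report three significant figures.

0.589

k_BT = 0.08617 × 1470 K = 126.67 meV.
n₁/n₀ = exp[−(E₁−E₀)/kT] = exp(−(67.0 meV)/(126.67 meV)) = exp(-0.52893) = 0.589.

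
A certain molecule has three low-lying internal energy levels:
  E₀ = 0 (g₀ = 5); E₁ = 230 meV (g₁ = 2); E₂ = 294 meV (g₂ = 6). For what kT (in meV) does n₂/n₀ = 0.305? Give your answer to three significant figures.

215 meV

n₂/n₀ = (g₂/g₀) exp[−(E₂−E₀)/kT] = 0.305.
⇒ (E₂−E₀)/kT = ln((6/5)/0.305) = ln(3.9344) = 1.3698.
kT = 294 meV / 1.3698 = 215 meV.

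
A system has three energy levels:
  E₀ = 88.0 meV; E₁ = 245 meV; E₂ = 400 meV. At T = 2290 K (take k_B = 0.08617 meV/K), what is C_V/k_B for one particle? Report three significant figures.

k_BT = 0.08617 × 2290 K = 197.33 meV.
Eᵢ/kT = 0.44595, 1.2416, 2.0271.
Z = Σ e^(−Eᵢ/kT) = e^(−0.44595) + e^(−1.2416) + e^(−2.0271) = 0.64022 + 0.28892 + 0.13172 = 1.0609.
⟨E⟩ = 169.49 meV, ⟨E²⟩ = 40886 meV².
C_V/k_B = (⟨E²⟩ − ⟨E⟩²)/(kT)² = (40886 − 28727)/38939 = 0.312.

0.312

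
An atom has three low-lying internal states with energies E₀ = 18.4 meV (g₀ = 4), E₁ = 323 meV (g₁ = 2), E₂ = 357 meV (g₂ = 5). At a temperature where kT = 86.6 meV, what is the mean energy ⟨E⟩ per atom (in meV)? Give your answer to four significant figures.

Eᵢ/kT = 0.212471, 3.72979, 4.12240.
Z = Σ gᵢe^(−Eᵢ/kT) = 4·e^(−0.212471) + 2·e^(−3.72979) + 5·e^(−4.12240) = 3.23434 + 0.0479957 + 0.0810279 = 3.36336.
⟨E⟩ = Σ Eᵢ gᵢe^(−Eᵢ/kT) / Z = (18.4·3.23434 + 323·0.0479957 + 357·0.0810279) / 3.36336 = 30.90 meV.

30.90 meV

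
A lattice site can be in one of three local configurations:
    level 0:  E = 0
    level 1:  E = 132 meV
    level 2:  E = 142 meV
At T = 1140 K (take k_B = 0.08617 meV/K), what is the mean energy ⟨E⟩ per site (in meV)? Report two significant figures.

45 meV

k_BT = 0.08617 × 1140 K = 98.23 meV.
Eᵢ/kT = 0, 1.344, 1.446.
Z = Σ e^(−Eᵢ/kT) = e^(−0) + e^(−1.344) + e^(−1.446) = 1.000 + 0.2608 + 0.2355 = 1.496.
⟨E⟩ = Σ Eᵢ e^(−Eᵢ/kT) / Z = (0·1.000 + 132·0.2608 + 142·0.2355) / 1.496 = 45 meV.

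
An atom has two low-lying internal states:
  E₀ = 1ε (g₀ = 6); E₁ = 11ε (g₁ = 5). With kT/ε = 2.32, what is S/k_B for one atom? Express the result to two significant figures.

Eᵢ/kT = 0.4310, 4.741.
Z = Σ gᵢe^(−Eᵢ/kT) = 6·e^(−0.4310) + 5·e^(−4.741) = 3.899 + 0.04365 = 3.943.
⟨E⟩ = Σ EᵢPᵢ = 1.111 ε.
S/k_B = ln Z + ⟨E⟩/kT = ln(3.943) + 1.111/2.32 = 1.372 + 0.4789 = 1.9.

1.9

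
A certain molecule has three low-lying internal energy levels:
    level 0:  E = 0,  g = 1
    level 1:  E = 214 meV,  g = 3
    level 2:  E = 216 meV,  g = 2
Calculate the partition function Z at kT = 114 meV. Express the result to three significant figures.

Z = 1.76

Eᵢ/kT = 0, 1.8772, 1.8947.
Z = Σ gᵢe^(−Eᵢ/kT) = 1·e^(−0) + 3·e^(−1.8772) + 2·e^(−1.8947) = 1.0000 + 0.45905 + 0.30073 = 1.7598.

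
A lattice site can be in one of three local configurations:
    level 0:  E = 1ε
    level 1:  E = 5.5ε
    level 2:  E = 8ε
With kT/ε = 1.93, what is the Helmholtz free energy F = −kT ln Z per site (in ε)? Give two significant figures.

Eᵢ/kT = 0.5181, 2.850, 4.145.
Z = Σ e^(−Eᵢ/kT) = e^(−0.5181) + e^(−2.850) + e^(−4.145) = 0.5957 + 0.05784 + 0.01584 = 0.6694.
F = −kT ln Z = −1.93 × ln(0.6694) = −1.93 × -0.4014 = 0.77 ε.

0.77 ε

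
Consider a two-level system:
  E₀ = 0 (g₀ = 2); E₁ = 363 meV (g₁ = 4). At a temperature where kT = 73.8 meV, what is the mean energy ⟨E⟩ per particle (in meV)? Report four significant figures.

Eᵢ/kT = 0, 4.91870.
Z = Σ gᵢe^(−Eᵢ/kT) = 2·e^(−0) + 4·e^(−4.91870) = 2.00000 + 0.0292345 = 2.02923.
⟨E⟩ = Σ Eᵢ gᵢe^(−Eᵢ/kT) / Z = (0·2.00000 + 363·0.0292345) / 2.02923 = 5.230 meV.

5.230 meV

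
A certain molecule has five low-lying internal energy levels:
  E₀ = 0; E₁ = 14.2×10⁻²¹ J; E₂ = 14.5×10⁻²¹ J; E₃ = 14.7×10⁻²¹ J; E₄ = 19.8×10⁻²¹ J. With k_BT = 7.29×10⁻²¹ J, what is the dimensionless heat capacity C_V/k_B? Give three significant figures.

0.972

Eᵢ/kT = 0, 1.9479, 1.9890, 2.0165, 2.7160.
Z = Σ e^(−Eᵢ/kT) = e^(−0) + e^(−1.9479) + e^(−1.9890) + e^(−2.0165) + e^(−2.7160) = 1.0000 + 0.14257 + 0.13683 + 0.13312 + 0.066139 = 1.4787.
⟨E⟩ = 4.9198, ⟨E²⟩ = 75.885.
C_V/k_B = (⟨E²⟩ − ⟨E⟩²)/(kT)² = (75.885 − 24.204)/53.144 = 0.972.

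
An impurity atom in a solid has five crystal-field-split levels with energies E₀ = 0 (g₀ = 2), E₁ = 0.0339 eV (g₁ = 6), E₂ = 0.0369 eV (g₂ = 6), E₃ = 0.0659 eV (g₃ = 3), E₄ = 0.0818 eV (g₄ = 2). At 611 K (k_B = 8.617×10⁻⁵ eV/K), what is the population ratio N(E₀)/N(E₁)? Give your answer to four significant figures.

k_BT = 8.617×10⁻⁵ × 611 K = 0.0526499 eV.
n₀/n₁ = (g₀/g₁) exp[−(E₀−E₁)/kT] = (2/6) × exp(−(-0.0339 eV)/(0.0526499 eV)) = (2/6) × exp(0.643876) = 0.6346.

0.6346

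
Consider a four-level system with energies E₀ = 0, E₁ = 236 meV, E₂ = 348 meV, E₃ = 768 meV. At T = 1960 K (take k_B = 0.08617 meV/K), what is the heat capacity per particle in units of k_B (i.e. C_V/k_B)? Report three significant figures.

0.673

k_BT = 0.08617 × 1960 K = 168.89 meV.
Eᵢ/kT = 0, 1.3974, 2.0605, 4.5473.
Z = Σ e^(−Eᵢ/kT) = e^(−0) + e^(−1.3974) + e^(−2.0605) + e^(−4.5473) = 1.0000 + 0.24724 + 0.12739 + 0.010596 = 1.3852.
⟨E⟩ = 80.002 meV, ⟨E²⟩ = 25590 meV².
C_V/k_B = (⟨E²⟩ − ⟨E⟩²)/(kT)² = (25590 − 6400.3)/28524 = 0.673.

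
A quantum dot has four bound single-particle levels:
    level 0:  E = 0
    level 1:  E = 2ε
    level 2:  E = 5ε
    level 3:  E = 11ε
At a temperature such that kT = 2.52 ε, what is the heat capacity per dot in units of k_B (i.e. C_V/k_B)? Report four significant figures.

Eᵢ/kT = 0, 0.793651, 1.98413, 4.36508.
Z = Σ e^(−Eᵢ/kT) = e^(−0) + e^(−0.793651) + e^(−1.98413) + e^(−4.36508) = 1.00000 + 0.452191 + 0.137500 + 0.0127136 = 1.60240.
⟨E⟩ = 1.08071 ε, ⟨E²⟩ = 4.23403 ε².
C_V/k_B = (⟨E²⟩ − ⟨E⟩²)/(kT)² = (4.23403 − 1.16793)/6.35040 = 0.4828.

0.4828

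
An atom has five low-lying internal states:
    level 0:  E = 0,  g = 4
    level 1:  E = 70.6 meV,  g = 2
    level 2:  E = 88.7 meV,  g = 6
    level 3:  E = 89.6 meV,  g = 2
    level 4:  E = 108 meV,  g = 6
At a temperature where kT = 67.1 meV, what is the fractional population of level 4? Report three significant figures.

0.150

Eᵢ/kT = 0, 1.0522, 1.3219, 1.3353, 1.6095.
Z = Σ gᵢe^(−Eᵢ/kT) = 4·e^(−0) + 2·e^(−1.0522) + 6·e^(−1.3219) + 2·e^(−1.3353) + 6·e^(−1.6095) = 4.0000 + 0.69834 + 1.5998 + 0.52616 + 1.1999 = 8.0242.
P₄ = g₄ e^(−E₄/kT) / Z = 1.1999/8.0242 = 0.150.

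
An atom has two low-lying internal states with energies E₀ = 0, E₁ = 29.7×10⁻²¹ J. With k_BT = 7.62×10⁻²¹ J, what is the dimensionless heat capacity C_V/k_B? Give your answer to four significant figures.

0.2961

Eᵢ/kT = 0, 3.89764.
Z = Σ e^(−Eᵢ/kT) = e^(−0) + e^(−3.89764) = 1.00000 + 0.0202897 = 1.02029.
⟨E⟩ = 0.590620, ⟨E²⟩ = 17.5414.
C_V/k_B = (⟨E²⟩ − ⟨E⟩²)/(kT)² = (17.5414 − 0.348832)/58.0644 = 0.2961.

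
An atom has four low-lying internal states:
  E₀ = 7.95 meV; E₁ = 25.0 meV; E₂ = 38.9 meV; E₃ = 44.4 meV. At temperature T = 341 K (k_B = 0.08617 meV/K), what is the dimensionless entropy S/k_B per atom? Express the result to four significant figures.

1.266

k_BT = 0.08617 × 341 K = 29.3840 meV.
Eᵢ/kT = 0.270555, 0.850803, 1.32385, 1.51103.
Z = Σ e^(−Eᵢ/kT) = e^(−0.270555) + e^(−0.850803) + e^(−1.32385) + e^(−1.51103) = 0.762956 + 0.427072 + 0.266109 + 0.220683 = 1.67682.
⟨E⟩ = Σ EᵢPᵢ = 22.0013 meV.
S/k_B = ln Z + ⟨E⟩/kT = ln(1.67682) + 22.0013/29.3840 = 0.516899 + 0.748751 = 1.266.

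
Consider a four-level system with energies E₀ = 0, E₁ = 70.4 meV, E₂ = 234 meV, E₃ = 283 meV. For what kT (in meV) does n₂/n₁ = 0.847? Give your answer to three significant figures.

985 meV

n₂/n₁ = exp[−(E₂−E₁)/kT] = 0.847.
⇒ (E₂−E₁)/kT = ln(1/0.847) = ln(1.1806) = 0.16602.
kT = 163.6 meV / 0.16602 = 985 meV.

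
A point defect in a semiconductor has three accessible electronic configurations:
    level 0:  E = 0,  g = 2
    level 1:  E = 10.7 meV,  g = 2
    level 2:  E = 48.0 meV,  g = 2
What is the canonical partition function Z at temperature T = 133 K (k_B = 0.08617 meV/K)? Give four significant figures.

Z = 2.817

k_BT = 0.08617 × 133 K = 11.4606 meV.
Eᵢ/kT = 0, 0.933633, 4.18826.
Z = Σ gᵢe^(−Eᵢ/kT) = 2·e^(−0) + 2·e^(−0.933633) + 2·e^(−4.18826) = 2.00000 + 0.786246 + 0.0303453 = 2.81659.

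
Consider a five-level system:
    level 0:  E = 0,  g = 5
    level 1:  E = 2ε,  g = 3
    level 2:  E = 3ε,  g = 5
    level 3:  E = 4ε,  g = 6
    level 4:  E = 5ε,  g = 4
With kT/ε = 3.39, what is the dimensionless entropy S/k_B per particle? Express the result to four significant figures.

Eᵢ/kT = 0, 0.589971, 0.884956, 1.17994, 1.47493.
Z = Σ gᵢe^(−Eᵢ/kT) = 5·e^(−0) + 3·e^(−0.589971) + 5·e^(−0.884956) + 6·e^(−1.17994) + 4·e^(−1.47493) = 5.00000 + 1.66303 + 2.06366 + 1.84378 + 0.915179 = 11.4856.
⟨E⟩ = Σ EᵢPᵢ = 1.86913 ε.
S/k_B = ln Z + ⟨E⟩/kT = ln(11.4856) + 1.86913/3.39 = 2.44109 + 0.551366 = 2.992.

2.992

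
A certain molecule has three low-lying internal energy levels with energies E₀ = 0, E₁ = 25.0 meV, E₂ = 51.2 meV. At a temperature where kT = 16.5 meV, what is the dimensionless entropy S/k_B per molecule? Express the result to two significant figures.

Eᵢ/kT = 0, 1.515, 3.103.
Z = Σ e^(−Eᵢ/kT) = e^(−0) + e^(−1.515) + e^(−3.103) = 1.000 + 0.2198 + 0.04491 = 1.265.
⟨E⟩ = Σ EᵢPᵢ = 6.162 meV.
S/k_B = ln Z + ⟨E⟩/kT = ln(1.265) + 6.162/16.5 = 0.2351 + 0.3735 = 0.61.

0.61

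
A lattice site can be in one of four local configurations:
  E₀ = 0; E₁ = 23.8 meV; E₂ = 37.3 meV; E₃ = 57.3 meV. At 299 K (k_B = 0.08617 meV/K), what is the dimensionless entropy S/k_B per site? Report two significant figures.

1.1

k_BT = 0.08617 × 299 K = 25.76 meV.
Eᵢ/kT = 0, 0.9239, 1.448, 2.224.
Z = Σ e^(−Eᵢ/kT) = e^(−0) + e^(−0.9239) + e^(−1.448) + e^(−2.224) = 1.000 + 0.3970 + 0.2350 + 0.1082 = 1.740.
⟨E⟩ = Σ EᵢPᵢ = 14.03 meV.
S/k_B = ln Z + ⟨E⟩/kT = ln(1.740) + 14.03/25.76 = 0.5539 + 0.5446 = 1.1.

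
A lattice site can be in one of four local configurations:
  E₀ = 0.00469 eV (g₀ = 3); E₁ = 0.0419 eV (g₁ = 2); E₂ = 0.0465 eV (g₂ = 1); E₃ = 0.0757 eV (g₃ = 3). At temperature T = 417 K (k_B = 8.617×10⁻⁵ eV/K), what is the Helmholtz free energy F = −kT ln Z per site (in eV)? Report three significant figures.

-0.0489 eV

k_BT = 8.617×10⁻⁵ × 417 K = 0.035933 eV.
Eᵢ/kT = 0.13052, 1.1661, 1.2941, 2.1067.
Z = Σ gᵢe^(−Eᵢ/kT) = 3·e^(−0.13052) + 2·e^(−1.1661) + 1·e^(−1.2941) + 3·e^(−2.1067) = 2.6329 + 0.62316 + 0.27414 + 0.36492 = 3.8951.
F = −kT ln Z = −0.035933 × ln(3.8951) = −0.035933 × 1.3597 = -0.0489 eV.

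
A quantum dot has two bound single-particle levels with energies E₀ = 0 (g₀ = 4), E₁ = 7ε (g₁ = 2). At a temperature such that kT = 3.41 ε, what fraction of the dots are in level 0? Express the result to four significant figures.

0.9397

Eᵢ/kT = 0, 2.05279.
Z = Σ gᵢe^(−Eᵢ/kT) = 4·e^(−0) + 2·e^(−2.05279) = 4.00000 + 0.256752 = 4.25675.
P₀ = g₀ e^(−E₀/kT) / Z = 4.00000/4.25675 = 0.9397.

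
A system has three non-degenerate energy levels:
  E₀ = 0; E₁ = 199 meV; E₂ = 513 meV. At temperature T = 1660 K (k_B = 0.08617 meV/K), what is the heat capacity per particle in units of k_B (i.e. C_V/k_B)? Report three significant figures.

k_BT = 0.08617 × 1660 K = 143.04 meV.
Eᵢ/kT = 0, 1.3912, 3.5864.
Z = Σ e^(−Eᵢ/kT) = e^(−0) + e^(−1.3912) + e^(−3.5864) = 1.0000 + 0.24878 + 0.027698 = 1.2765.
⟨E⟩ = 49.915 meV, ⟨E²⟩ = 13428 meV².
C_V/k_B = (⟨E²⟩ − ⟨E⟩²)/(kT)² = (13428 − 2491.5)/20460 = 0.535.

0.535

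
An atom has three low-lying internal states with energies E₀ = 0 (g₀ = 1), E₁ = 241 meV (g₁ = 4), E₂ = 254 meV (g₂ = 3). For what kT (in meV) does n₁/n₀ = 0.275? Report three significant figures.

n₁/n₀ = (g₁/g₀) exp[−(E₁−E₀)/kT] = 0.275.
⇒ (E₁−E₀)/kT = ln((4/1)/0.275) = ln(14.545) = 2.6772.
kT = 241 meV / 2.6772 = 90.0 meV.

90.0 meV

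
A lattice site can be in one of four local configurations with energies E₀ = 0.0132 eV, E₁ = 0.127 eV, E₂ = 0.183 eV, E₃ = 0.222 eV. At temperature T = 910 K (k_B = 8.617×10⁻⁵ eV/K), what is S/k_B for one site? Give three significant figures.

k_BT = 8.617×10⁻⁵ × 910 K = 0.078415 eV.
Eᵢ/kT = 0.16834, 1.6196, 2.3337, 2.8311.
Z = Σ e^(−Eᵢ/kT) = e^(−0.16834) + e^(−1.6196) + e^(−2.3337) + e^(−2.8311) = 0.84507 + 0.19798 + 0.096936 + 0.058948 = 1.1989.
⟨E⟩ = Σ EᵢPᵢ = 0.055988 eV.
S/k_B = ln Z + ⟨E⟩/kT = ln(1.1989) + 0.055988/0.078415 = 0.18140 + 0.71400 = 0.895.

0.895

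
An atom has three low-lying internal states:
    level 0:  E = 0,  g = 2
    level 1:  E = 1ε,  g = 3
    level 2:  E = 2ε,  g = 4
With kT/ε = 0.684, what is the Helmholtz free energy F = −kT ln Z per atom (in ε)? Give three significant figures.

-0.731 ε

Eᵢ/kT = 0, 1.4620, 2.9240.
Z = Σ gᵢe^(−Eᵢ/kT) = 2·e^(−0) + 3·e^(−1.4620) + 4·e^(−2.9240) = 2.0000 + 0.69532 + 0.21487 = 2.9102.
F = −kT ln Z = −0.684 × ln(2.9102) = −0.684 × 1.0682 = -0.731 ε.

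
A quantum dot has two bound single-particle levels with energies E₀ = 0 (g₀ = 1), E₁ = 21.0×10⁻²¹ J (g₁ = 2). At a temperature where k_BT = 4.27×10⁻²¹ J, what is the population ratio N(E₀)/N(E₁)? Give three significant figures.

n₀/n₁ = (g₀/g₁) exp[−(E₀−E₁)/kT] = (1/2) × exp(−(-21.0 ×10⁻²¹ J)/(4.27 ×10⁻²¹ J)) = (1/2) × exp(4.9180) = 68.4.

68.4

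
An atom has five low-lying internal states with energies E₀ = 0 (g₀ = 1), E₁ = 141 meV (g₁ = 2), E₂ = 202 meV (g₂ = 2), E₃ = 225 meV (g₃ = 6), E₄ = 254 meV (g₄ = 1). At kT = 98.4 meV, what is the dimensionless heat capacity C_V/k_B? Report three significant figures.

Eᵢ/kT = 0, 1.4329, 2.0528, 2.2866, 2.5813.
Z = Σ gᵢe^(−Eᵢ/kT) = 1·e^(−0) + 2·e^(−1.4329) + 2·e^(−2.0528) + 6·e^(−2.2866) + 1·e^(−2.5813) = 1.0000 + 0.47723 + 0.25675 + 0.60967 + 0.075676 = 2.4193.
⟨E⟩ = 113.90 meV, ⟨E²⟩ = 23028 meV².
C_V/k_B = (⟨E²⟩ − ⟨E⟩²)/(kT)² = (23028 − 12973)/9682.6 = 1.04.

1.04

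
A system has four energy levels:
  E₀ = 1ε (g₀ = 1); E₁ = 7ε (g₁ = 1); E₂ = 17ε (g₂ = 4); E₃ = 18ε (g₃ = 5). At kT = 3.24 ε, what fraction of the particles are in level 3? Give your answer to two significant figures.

0.022

Eᵢ/kT = 0.3086, 2.160, 5.247, 5.556.
Z = Σ gᵢe^(−Eᵢ/kT) = 1·e^(−0.3086) + 1·e^(−2.160) + 4·e^(−5.247) + 5·e^(−5.556) = 0.7345 + 0.1153 + 0.02105 + 0.01932 = 0.8902.
P₃ = g₃ e^(−E₃/kT) / Z = 0.01932/0.8902 = 0.022.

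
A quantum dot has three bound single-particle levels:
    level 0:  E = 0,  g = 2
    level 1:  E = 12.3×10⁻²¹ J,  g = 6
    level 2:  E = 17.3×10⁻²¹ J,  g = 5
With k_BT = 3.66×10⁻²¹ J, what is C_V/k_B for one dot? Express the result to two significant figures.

Eᵢ/kT = 0, 3.361, 4.727.
Z = Σ gᵢe^(−Eᵢ/kT) = 2·e^(−0) + 6·e^(−3.361) + 5·e^(−4.727) = 2.000 + 0.2082 + 0.04426 = 2.252.
⟨E⟩ = 1.477, ⟨E²⟩ = 19.87.
C_V/k_B = (⟨E²⟩ − ⟨E⟩²)/(kT)² = (19.87 − 2.182)/13.40 = 1.3.

1.3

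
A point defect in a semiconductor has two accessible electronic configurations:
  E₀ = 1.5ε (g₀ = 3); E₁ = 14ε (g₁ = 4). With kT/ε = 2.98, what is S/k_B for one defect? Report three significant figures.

Eᵢ/kT = 0.50336, 4.6980.
Z = Σ gᵢe^(−Eᵢ/kT) = 3·e^(−0.50336) + 4·e^(−4.6980) = 1.8135 + 0.036454 = 1.8500.
⟨E⟩ = Σ EᵢPᵢ = 1.7463 ε.
S/k_B = ln Z + ⟨E⟩/kT = ln(1.8500) + 1.7463/2.98 = 0.61519 + 0.58601 = 1.20.

1.20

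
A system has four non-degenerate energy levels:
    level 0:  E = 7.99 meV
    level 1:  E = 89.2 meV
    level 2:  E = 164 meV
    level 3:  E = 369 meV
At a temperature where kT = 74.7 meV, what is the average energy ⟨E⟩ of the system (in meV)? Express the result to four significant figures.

Eᵢ/kT = 0.106961, 1.19411, 2.19545, 4.93976.
Z = Σ e^(−Eᵢ/kT) = e^(−0.106961) + e^(−1.19411) + e^(−2.19545) + e^(−4.93976) = 0.898561 + 0.302973 + 0.111308 + 0.00715632 = 1.32000.
⟨E⟩ = Σ Eᵢ e^(−Eᵢ/kT) / Z = (7.99·0.898561 + 89.2·0.302973 + 164·0.111308 + 369·0.00715632) / 1.32000 = 41.74 meV.

41.74 meV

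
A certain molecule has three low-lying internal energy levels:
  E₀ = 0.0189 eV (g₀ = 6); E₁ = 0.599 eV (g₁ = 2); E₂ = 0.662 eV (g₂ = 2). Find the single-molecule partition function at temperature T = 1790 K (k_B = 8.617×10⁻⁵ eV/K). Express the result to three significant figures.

k_BT = 8.617×10⁻⁵ × 1790 K = 0.15424 eV.
Eᵢ/kT = 0.12254, 3.8836, 4.2920.
Z = Σ gᵢe^(−Eᵢ/kT) = 6·e^(−0.12254) + 2·e^(−3.8836) + 2·e^(−4.2920) = 5.3080 + 0.041153 + 0.027355 = 5.3765.

Z = 5.38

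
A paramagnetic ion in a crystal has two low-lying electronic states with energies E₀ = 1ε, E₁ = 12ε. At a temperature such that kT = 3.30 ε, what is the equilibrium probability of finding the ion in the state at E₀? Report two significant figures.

0.97

Eᵢ/kT = 0.3030, 3.636.
Z = Σ e^(−Eᵢ/kT) = e^(−0.3030) + e^(−3.636) = 0.7386 + 0.02636 = 0.7650.
P₀ = e^(−E₀/kT) / Z = 0.7386/0.7650 = 0.97.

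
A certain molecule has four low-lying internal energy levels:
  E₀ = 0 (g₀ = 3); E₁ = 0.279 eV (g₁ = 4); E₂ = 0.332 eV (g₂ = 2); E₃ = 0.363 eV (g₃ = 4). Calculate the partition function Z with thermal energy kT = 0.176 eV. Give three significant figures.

Eᵢ/kT = 0, 1.5852, 1.8864, 2.0625.
Z = Σ gᵢe^(−Eᵢ/kT) = 3·e^(−0) + 4·e^(−1.5852) + 2·e^(−1.8864) + 4·e^(−2.0625) = 3.0000 + 0.81963 + 0.30323 + 0.50854 = 4.6314.

Z = 4.63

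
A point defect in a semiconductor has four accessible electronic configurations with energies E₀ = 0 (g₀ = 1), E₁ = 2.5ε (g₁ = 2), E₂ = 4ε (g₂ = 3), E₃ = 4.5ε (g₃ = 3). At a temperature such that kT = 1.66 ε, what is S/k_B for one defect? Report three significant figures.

Eᵢ/kT = 0, 1.5060, 2.4096, 2.7108.
Z = Σ gᵢe^(−Eᵢ/kT) = 1·e^(−0) + 2·e^(−1.5060) + 3·e^(−2.4096) + 3·e^(−2.7108) = 1.0000 + 0.44359 + 0.26955 + 0.19945 = 1.9126.
⟨E⟩ = Σ EᵢPᵢ = 1.6128 ε.
S/k_B = ln Z + ⟨E⟩/kT = ln(1.9126) + 1.6128/1.66 = 0.64846 + 0.97157 = 1.62.

1.62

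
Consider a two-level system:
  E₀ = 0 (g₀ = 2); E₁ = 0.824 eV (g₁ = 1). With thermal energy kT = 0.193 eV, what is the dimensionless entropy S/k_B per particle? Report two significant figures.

0.73

Eᵢ/kT = 0, 4.269.
Z = Σ gᵢe^(−Eᵢ/kT) = 2·e^(−0) + 1·e^(−4.269) = 2.000 + 0.01400 = 2.014.
⟨E⟩ = Σ EᵢPᵢ = 0.005728 eV.
S/k_B = ln Z + ⟨E⟩/kT = ln(2.014) + 0.005728/0.193 = 0.7001 + 0.02968 = 0.73.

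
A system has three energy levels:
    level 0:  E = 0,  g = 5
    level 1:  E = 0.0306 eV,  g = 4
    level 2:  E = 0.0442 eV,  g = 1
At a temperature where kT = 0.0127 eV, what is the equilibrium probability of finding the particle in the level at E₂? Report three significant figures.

0.00571

Eᵢ/kT = 0, 2.4094, 3.4803.
Z = Σ gᵢe^(−Eᵢ/kT) = 5·e^(−0) + 4·e^(−2.4094) + 1·e^(−3.4803) = 5.0000 + 0.35948 + 0.030798 = 5.3903.
P₂ = g₂ e^(−E₂/kT) / Z = 0.030798/5.3903 = 0.00571.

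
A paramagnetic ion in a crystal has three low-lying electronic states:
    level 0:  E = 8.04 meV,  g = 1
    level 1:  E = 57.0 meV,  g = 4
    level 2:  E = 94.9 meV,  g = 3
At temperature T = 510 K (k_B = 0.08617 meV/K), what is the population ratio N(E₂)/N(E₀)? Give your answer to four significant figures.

k_BT = 0.08617 × 510 K = 43.9467 meV.
n₂/n₀ = (g₂/g₀) exp[−(E₂−E₀)/kT] = (3/1) × exp(−(86.86 meV)/(43.9467 meV)) = (3/1) × exp(-1.97649) = 0.4157.

0.4157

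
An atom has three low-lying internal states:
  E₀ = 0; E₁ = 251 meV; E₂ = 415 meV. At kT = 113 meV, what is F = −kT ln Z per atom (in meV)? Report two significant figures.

Eᵢ/kT = 0, 2.221, 3.673.
Z = Σ e^(−Eᵢ/kT) = e^(−0) + e^(−2.221) + e^(−3.673) = 1.000 + 0.1085 + 0.02540 = 1.134.
F = −kT ln Z = −113 × ln(1.134) = −113 × 0.1258 = -14 meV.

-14 meV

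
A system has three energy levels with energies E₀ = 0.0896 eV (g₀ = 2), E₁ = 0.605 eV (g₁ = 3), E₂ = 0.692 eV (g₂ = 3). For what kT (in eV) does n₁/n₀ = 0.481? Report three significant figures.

0.453 eV

n₁/n₀ = (g₁/g₀) exp[−(E₁−E₀)/kT] = 0.481.
⇒ (E₁−E₀)/kT = ln((3/2)/0.481) = ln(3.1185) = 1.1374.
kT = 0.5154 eV / 1.1374 = 0.453 eV.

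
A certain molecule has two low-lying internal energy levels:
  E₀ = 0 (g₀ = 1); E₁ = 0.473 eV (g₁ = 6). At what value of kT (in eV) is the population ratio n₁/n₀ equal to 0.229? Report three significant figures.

0.145 eV

n₁/n₀ = (g₁/g₀) exp[−(E₁−E₀)/kT] = 0.229.
⇒ (E₁−E₀)/kT = ln((6/1)/0.229) = ln(26.201) = 3.2658.
kT = 0.473 eV / 3.2658 = 0.145 eV.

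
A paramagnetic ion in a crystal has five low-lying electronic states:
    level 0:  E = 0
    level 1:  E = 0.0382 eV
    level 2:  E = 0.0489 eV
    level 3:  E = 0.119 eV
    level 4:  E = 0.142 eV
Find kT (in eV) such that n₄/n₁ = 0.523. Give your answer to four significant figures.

n₄/n₁ = exp[−(E₄−E₁)/kT] = 0.523.
⇒ (E₄−E₁)/kT = ln(1/0.523) = ln(1.91205) = 0.648176.
kT = 0.1038 eV / 0.648176 = 0.1601 eV.

0.1601 eV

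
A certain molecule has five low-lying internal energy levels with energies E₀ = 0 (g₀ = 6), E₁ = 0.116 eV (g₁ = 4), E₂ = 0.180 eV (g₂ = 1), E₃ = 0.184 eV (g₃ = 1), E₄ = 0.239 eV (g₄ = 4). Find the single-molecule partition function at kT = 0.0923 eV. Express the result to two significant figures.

Z = 7.7

Eᵢ/kT = 0, 1.257, 1.950, 1.993, 2.589.
Z = Σ gᵢe^(−Eᵢ/kT) = 6·e^(−0) + 4·e^(−1.257) + 1·e^(−1.950) + 1·e^(−1.993) + 4·e^(−2.589) = 6.000 + 1.138 + 0.1423 + 0.1363 + 0.3004 = 7.717.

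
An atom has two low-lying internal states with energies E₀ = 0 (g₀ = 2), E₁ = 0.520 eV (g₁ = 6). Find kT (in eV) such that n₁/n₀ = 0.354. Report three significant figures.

0.243 eV

n₁/n₀ = (g₁/g₀) exp[−(E₁−E₀)/kT] = 0.354.
⇒ (E₁−E₀)/kT = ln((6/2)/0.354) = ln(8.4746) = 2.1371.
kT = 0.520 eV / 2.1371 = 0.243 eV.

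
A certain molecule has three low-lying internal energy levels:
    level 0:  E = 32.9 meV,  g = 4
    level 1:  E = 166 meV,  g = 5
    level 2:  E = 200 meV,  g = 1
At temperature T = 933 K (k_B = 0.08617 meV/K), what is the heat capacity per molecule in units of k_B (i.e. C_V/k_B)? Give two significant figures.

k_BT = 0.08617 × 933 K = 80.40 meV.
Eᵢ/kT = 0.4092, 2.065, 2.488.
Z = Σ gᵢe^(−Eᵢ/kT) = 4·e^(−0.4092) + 5·e^(−2.065) + 1·e^(−2.488) = 2.657 + 0.6341 + 0.08308 = 3.374.
⟨E⟩ = 62.03 meV, ⟨E²⟩ = 7016 meV².
C_V/k_B = (⟨E²⟩ − ⟨E⟩²)/(kT)² = (7016 − 3848)/6464 = 0.49.

0.49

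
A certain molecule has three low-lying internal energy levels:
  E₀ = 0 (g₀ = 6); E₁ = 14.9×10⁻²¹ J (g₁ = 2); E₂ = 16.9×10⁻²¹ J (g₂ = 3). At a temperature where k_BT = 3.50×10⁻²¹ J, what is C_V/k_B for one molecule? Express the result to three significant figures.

0.176

Eᵢ/kT = 0, 4.2571, 4.8286.
Z = Σ gᵢe^(−Eᵢ/kT) = 6·e^(−0) + 2·e^(−4.2571) + 3·e^(−4.8286) = 6.0000 + 0.028327 + 0.023993 = 6.0523.
⟨E⟩ = 0.13673, ⟨E²⟩ = 2.1713.
C_V/k_B = (⟨E²⟩ − ⟨E⟩²)/(kT)² = (2.1713 − 0.018695)/12.250 = 0.176.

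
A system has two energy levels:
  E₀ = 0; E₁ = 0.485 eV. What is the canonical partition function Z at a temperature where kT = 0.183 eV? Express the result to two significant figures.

Z = 1.1

Eᵢ/kT = 0, 2.650.
Z = Σ e^(−Eᵢ/kT) = e^(−0) + e^(−2.650) = 1.000 + 0.07065 = 1.071.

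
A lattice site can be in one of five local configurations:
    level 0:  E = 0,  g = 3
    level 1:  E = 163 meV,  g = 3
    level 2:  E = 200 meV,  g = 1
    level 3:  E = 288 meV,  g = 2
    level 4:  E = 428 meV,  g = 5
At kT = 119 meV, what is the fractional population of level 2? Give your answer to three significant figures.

0.0437

Eᵢ/kT = 0, 1.3697, 1.6807, 2.4202, 3.5966.
Z = Σ gᵢe^(−Eᵢ/kT) = 3·e^(−0) + 3·e^(−1.3697) + 1·e^(−1.6807) + 2·e^(−2.4202) + 5·e^(−3.5966) = 3.0000 + 0.76255 + 0.18624 + 0.17781 + 0.13708 = 4.2637.
P₂ = g₂ e^(−E₂/kT) / Z = 0.18624/4.2637 = 0.0437.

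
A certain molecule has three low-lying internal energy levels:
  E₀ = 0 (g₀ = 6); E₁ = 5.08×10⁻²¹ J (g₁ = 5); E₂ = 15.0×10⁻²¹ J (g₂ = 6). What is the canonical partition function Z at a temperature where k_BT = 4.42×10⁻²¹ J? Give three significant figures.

Z = 7.79

Eᵢ/kT = 0, 1.1493, 3.3937.
Z = Σ gᵢe^(−Eᵢ/kT) = 6·e^(−0) + 5·e^(−1.1493) + 6·e^(−3.3937) = 6.0000 + 1.5843 + 0.20151 = 7.7858.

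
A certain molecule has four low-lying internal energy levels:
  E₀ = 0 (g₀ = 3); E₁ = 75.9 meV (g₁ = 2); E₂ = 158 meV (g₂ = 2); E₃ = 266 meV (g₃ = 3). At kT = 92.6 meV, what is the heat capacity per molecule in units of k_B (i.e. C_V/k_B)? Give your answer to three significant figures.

Eᵢ/kT = 0, 0.81965, 1.7063, 2.8726.
Z = Σ gᵢe^(−Eᵢ/kT) = 3·e^(−0) + 2·e^(−0.81965) + 2·e^(−1.7063) + 3·e^(−2.8726) = 3.0000 + 0.88117 + 0.36307 + 0.16966 = 4.4139.
⟨E⟩ = 38.373 meV, ⟨E²⟩ = 5923.2 meV².
C_V/k_B = (⟨E²⟩ − ⟨E⟩²)/(kT)² = (5923.2 − 1472.5)/8574.8 = 0.519.

0.519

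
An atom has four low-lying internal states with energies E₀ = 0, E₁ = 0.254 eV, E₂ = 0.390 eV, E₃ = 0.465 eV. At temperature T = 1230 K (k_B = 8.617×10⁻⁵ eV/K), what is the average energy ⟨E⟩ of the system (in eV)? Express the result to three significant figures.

0.0343 eV

k_BT = 8.617×10⁻⁵ × 1230 K = 0.10599 eV.
Eᵢ/kT = 0, 2.3965, 3.6796, 4.3872.
Z = Σ e^(−Eᵢ/kT) = e^(−0) + e^(−2.3965) + e^(−3.6796) + e^(−4.3872) = 1.0000 + 0.091036 + 0.025233 + 0.012435 = 1.1287.
⟨E⟩ = Σ Eᵢ e^(−Eᵢ/kT) / Z = (0·1.0000 + 0.254·0.091036 + 0.390·0.025233 + 0.465·0.012435) / 1.1287 = 0.0343 eV.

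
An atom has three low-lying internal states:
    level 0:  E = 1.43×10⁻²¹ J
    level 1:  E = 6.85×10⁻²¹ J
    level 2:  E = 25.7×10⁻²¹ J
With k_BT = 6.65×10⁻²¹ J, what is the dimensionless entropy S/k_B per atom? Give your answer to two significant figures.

Eᵢ/kT = 0.2150, 1.030, 3.865.
Z = Σ e^(−Eᵢ/kT) = e^(−0.2150) + e^(−1.030) + e^(−3.865) = 0.8065 + 0.3570 + 0.02096 = 1.184.
⟨E⟩ = Σ EᵢPᵢ = 3.494 ×10⁻²¹ J.
S/k_B = ln Z + ⟨E⟩/kT = ln(1.184) + 3.494/6.65 = 0.1689 + 0.5254 = 0.69.

0.69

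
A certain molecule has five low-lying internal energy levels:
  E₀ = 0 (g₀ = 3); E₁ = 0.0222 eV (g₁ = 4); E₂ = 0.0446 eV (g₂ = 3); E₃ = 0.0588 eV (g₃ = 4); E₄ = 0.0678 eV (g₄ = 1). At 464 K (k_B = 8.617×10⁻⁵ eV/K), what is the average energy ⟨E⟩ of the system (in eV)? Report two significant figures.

0.022 eV

k_BT = 8.617×10⁻⁵ × 464 K = 0.03998 eV.
Eᵢ/kT = 0, 0.5553, 1.116, 1.471, 1.696.
Z = Σ gᵢe^(−Eᵢ/kT) = 3·e^(−0) + 4·e^(−0.5553) + 3·e^(−1.116) + 4·e^(−1.471) + 1·e^(−1.696) = 3.000 + 2.296 + 0.9828 + 0.9188 + 0.1834 = 7.381.
⟨E⟩ = Σ Eᵢ gᵢe^(−Eᵢ/kT) / Z = (0·3.000 + 0.0222·2.296 + 0.0446·0.9828 + 0.0588·0.9188 + 0.0678·0.1834) / 7.381 = 0.022 eV.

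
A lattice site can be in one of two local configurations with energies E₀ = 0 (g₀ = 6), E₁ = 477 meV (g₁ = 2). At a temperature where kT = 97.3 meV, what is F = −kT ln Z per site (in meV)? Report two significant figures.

-170 meV

Eᵢ/kT = 0, 4.902.
Z = Σ gᵢe^(−Eᵢ/kT) = 6·e^(−0) + 2·e^(−4.902) = 6.000 + 0.01486 = 6.015.
F = −kT ln Z = −97.3 × ln(6.015) = −97.3 × 1.794 = -170 meV.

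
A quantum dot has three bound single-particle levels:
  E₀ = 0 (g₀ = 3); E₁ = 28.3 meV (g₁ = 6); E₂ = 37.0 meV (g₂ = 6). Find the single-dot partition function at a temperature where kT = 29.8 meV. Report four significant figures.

Eᵢ/kT = 0, 0.949664, 1.24161.
Z = Σ gᵢe^(−Eᵢ/kT) = 3·e^(−0) + 6·e^(−0.949664) + 6·e^(−1.24161) = 3.00000 + 2.32123 + 1.73351 = 7.05474.

Z = 7.055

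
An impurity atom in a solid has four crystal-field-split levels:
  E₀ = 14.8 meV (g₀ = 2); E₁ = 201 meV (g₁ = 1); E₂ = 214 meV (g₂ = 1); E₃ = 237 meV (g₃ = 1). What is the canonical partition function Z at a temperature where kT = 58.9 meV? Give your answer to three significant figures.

Eᵢ/kT = 0.25127, 3.4126, 3.6333, 4.0238.
Z = Σ gᵢe^(−Eᵢ/kT) = 2·e^(−0.25127) + 1·e^(−3.4126) + 1·e^(−3.6333) + 1·e^(−4.0238) = 1.5556 + 0.032955 + 0.026429 + 0.017885 = 1.6329.

Z = 1.63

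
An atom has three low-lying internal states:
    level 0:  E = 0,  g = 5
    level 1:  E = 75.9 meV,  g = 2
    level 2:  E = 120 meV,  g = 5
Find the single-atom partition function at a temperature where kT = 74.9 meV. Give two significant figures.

Z = 6.7

Eᵢ/kT = 0, 1.013, 1.602.
Z = Σ gᵢe^(−Eᵢ/kT) = 5·e^(−0) + 2·e^(−1.013) + 5·e^(−1.602) = 5.000 + 0.7263 + 1.007 = 6.733.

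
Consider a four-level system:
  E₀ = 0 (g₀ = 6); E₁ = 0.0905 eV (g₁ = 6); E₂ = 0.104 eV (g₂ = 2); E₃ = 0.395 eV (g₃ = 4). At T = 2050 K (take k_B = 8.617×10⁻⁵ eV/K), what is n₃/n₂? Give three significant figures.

k_BT = 8.617×10⁻⁵ × 2050 K = 0.17665 eV.
n₃/n₂ = (g₃/g₂) exp[−(E₃−E₂)/kT] = (4/2) × exp(−(0.291 eV)/(0.17665 eV)) = (4/2) × exp(-1.6473) = 0.385.

0.385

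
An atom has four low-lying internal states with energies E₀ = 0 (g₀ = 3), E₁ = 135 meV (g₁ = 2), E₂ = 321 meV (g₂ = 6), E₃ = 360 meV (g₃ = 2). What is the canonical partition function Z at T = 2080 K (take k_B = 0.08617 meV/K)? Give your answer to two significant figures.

k_BT = 0.08617 × 2080 K = 179.2 meV.
Eᵢ/kT = 0, 0.7533, 1.791, 2.009.
Z = Σ gᵢe^(−Eᵢ/kT) = 3·e^(−0) + 2·e^(−0.7533) + 6·e^(−1.791) + 2·e^(−2.009) = 3.000 + 0.9416 + 1.001 + 0.2682 = 5.211.

Z = 5.2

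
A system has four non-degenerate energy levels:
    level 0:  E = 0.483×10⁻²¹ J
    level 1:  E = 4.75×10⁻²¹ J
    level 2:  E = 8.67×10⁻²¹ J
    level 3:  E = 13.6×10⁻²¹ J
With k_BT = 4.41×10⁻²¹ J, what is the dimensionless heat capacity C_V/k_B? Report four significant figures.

0.5879

Eᵢ/kT = 0.109524, 1.07710, 1.96599, 3.08390.
Z = Σ e^(−Eᵢ/kT) = e^(−0.109524) + e^(−1.07710) + e^(−1.96599) + e^(−3.08390) = 0.896261 + 0.340582 + 0.140017 + 0.0457804 = 1.42264.
⟨E⟩ = 2.73240, ⟨E²⟩ = 18.8986.
C_V/k_B = (⟨E²⟩ − ⟨E⟩²)/(kT)² = (18.8986 − 7.46601)/19.4481 = 0.5879.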